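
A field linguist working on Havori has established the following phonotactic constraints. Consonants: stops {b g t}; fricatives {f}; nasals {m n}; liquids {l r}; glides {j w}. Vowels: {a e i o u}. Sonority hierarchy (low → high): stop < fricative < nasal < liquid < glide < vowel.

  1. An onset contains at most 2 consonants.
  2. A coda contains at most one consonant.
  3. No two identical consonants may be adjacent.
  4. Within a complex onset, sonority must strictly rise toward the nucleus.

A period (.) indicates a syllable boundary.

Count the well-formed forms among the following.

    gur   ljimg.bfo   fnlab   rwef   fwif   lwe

4

gur — σ1 onset /g/, coda /r/ ok → well-formed
ljimg.bfo — violates constraint 2: syllable 1 coda /mg/ has 2 consonants (> 1) → ill-formed
fnlab — violates constraint 1: syllable 1 onset /fnl/ has 3 consonants (> 2) → ill-formed
rwef — σ1 onset /rw/ (4→5 rises), coda /f/ ok → well-formed
fwif — σ1 onset /fw/ (2→5 rises), coda /f/ ok → well-formed
lwe — σ1 onset /lw/ (4→5 rises), coda /∅/ ok → well-formed
Well-formed: gur, rwef, fwif, lwe → 4.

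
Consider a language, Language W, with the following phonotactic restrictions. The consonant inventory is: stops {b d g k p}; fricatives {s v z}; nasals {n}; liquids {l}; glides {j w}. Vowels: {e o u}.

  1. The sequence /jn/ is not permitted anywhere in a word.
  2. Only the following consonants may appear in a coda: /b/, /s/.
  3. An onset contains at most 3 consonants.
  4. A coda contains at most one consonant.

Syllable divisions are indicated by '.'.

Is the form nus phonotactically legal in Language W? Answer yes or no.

yes

nus — σ1 onset /n/, coda /s/ ok → phonotactically legal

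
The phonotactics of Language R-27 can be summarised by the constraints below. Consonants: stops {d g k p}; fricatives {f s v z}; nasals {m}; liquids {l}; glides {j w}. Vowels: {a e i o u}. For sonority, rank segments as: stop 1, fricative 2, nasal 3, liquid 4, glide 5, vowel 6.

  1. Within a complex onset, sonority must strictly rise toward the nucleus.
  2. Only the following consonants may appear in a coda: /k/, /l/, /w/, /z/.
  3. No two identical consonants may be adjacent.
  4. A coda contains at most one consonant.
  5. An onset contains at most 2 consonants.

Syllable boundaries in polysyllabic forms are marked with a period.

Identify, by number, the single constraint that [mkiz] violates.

1

[mkiz]: syllable 1 onset /mk/: /m/ (nasal, 3) → /k/ (stop, 1) does not rise.
This is a violation of constraint 1: "Within a complex onset, sonority must strictly rise toward the nucleus."
The remaining constraints (2, 3, 4, 5) are satisfied.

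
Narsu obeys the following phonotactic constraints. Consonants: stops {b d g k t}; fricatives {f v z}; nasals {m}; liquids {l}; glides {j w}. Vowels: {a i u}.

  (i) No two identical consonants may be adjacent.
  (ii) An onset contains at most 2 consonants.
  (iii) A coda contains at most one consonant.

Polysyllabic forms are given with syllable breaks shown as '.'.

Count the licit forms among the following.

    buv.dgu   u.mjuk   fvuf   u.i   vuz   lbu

6

buv.dgu — σ1 onset /b/, coda /v/ ok; σ2 onset /dg/ (2C), coda /∅/ ok → licit
u.mjuk — σ1 onset /∅/, coda /∅/ ok; σ2 onset /mj/ (2C), coda /k/ ok → licit
fvuf — σ1 onset /fv/ (2C), coda /f/ ok → licit
u.i — σ1 onset /∅/, coda /∅/ ok; σ2 onset /∅/, coda /∅/ ok → licit
vuz — σ1 onset /v/, coda /z/ ok → licit
lbu — σ1 onset /lb/ (2C), coda /∅/ ok → licit
Licit: buv.dgu, u.mjuk, fvuf, u.i, vuz, lbu → 6.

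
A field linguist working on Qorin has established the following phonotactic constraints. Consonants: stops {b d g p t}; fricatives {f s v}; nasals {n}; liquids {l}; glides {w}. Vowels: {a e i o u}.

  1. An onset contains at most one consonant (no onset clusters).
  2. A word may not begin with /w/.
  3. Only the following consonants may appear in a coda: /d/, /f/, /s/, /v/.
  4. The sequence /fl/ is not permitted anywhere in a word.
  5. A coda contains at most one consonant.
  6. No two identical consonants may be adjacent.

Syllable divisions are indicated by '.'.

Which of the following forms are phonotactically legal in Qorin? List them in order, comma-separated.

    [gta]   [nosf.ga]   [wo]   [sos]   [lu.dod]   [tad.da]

[gta] — violates constraint 1: syllable 1 onset /gt/ has 2 consonants (> 1) → phonotactically illegal
[nosf.ga] — violates constraint 5: syllable 1 coda /sf/ has 2 consonants (> 1) → phonotactically illegal
[wo] — violates constraint 2: word begins with /w/ → phonotactically illegal
[sos] — σ1 onset /s/, coda /s/ ok → phonotactically legal
[lu.dod] — σ1 onset /l/, coda /∅/ ok; σ2 onset /d/, coda /d/ ok → phonotactically legal
[tad.da] — violates constraint 6: adjacent identical consonants /dd/ → phonotactically illegal

[sos], [lu.dod]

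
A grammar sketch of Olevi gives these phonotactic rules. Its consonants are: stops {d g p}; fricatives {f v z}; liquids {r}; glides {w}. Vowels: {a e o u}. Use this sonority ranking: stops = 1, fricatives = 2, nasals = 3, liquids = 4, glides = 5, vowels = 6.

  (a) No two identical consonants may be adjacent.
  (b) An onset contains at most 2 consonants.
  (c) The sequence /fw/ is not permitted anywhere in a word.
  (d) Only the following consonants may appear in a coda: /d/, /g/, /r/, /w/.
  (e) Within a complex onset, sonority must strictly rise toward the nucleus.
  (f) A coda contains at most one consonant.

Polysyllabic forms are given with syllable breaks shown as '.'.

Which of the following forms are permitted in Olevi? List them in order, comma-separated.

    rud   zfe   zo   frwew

rud, zo

rud — σ1 onset /r/, coda /d/ ok → permitted
zfe — violates constraint (e): syllable 1 onset /zf/: /z/ (fricative, 2) → /f/ (fricative, 2) does not rise → not permitted
zo — σ1 onset /z/, coda /∅/ ok → permitted
frwew — violates constraint (b): syllable 1 onset /frw/ has 3 consonants (> 2) → not permitted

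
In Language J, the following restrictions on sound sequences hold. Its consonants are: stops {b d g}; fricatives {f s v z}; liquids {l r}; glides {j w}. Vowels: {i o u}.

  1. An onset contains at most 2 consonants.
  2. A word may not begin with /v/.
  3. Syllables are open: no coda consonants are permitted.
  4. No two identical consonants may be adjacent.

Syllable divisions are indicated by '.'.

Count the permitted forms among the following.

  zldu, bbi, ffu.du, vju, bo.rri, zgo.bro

1

zldu — violates constraint 1: syllable 1 onset /zld/ has 3 consonants (> 2) → not permitted
bbi — violates constraint 4: adjacent identical consonants /bb/ → not permitted
ffu.du — violates constraint 4: adjacent identical consonants /ff/ → not permitted
vju — violates constraint 2: word begins with /v/ → not permitted
bo.rri — violates constraint 4: adjacent identical consonants /rr/ → not permitted
zgo.bro — σ1 onset /zg/ (2C), coda /∅/ ok; σ2 onset /br/ (2C), coda /∅/ ok → permitted
Permitted: zgo.bro → 1.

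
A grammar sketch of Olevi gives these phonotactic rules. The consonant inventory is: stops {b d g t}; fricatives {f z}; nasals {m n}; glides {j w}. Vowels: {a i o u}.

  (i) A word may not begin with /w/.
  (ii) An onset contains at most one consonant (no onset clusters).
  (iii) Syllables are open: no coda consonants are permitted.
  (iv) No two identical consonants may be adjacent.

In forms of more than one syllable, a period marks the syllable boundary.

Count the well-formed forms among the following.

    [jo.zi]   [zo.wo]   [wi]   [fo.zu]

[jo.zi] — σ1 onset /j/, coda /∅/ ok; σ2 onset /z/, coda /∅/ ok → well-formed
[zo.wo] — σ1 onset /z/, coda /∅/ ok; σ2 onset /w/, coda /∅/ ok → well-formed
[wi] — violates constraint (i): word begins with /w/ → ill-formed
[fo.zu] — σ1 onset /f/, coda /∅/ ok; σ2 onset /z/, coda /∅/ ok → well-formed
Well-formed: [jo.zi], [zo.wo], [fo.zu] → 3.

3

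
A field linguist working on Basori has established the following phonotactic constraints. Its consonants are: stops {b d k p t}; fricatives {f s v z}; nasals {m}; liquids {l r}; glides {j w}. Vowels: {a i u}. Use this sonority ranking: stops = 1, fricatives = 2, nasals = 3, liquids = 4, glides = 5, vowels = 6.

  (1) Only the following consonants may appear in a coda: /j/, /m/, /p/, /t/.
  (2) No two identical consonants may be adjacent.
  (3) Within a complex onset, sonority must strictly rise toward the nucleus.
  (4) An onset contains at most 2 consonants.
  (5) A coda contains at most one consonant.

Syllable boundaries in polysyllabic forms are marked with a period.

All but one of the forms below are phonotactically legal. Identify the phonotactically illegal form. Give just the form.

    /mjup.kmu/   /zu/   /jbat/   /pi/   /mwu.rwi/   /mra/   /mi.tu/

/jbat/

/mjup.kmu/ — σ1 onset /mj/ (3→5 rises), coda /p/ ok; σ2 onset /km/ (1→3 rises), coda /∅/ ok → phonotactically legal
/zu/ — σ1 onset /z/, coda /∅/ ok → phonotactically legal
/jbat/ — violates constraint 3: syllable 1 onset /jb/: /j/ (glide, 5) → /b/ (stop, 1) does not rise → phonotactically illegal
/pi/ — σ1 onset /p/, coda /∅/ ok → phonotactically legal
/mwu.rwi/ — σ1 onset /mw/ (3→5 rises), coda /∅/ ok; σ2 onset /rw/ (4→5 rises), coda /∅/ ok → phonotactically legal
/mra/ — σ1 onset /mr/ (3→4 rises), coda /∅/ ok → phonotactically legal
/mi.tu/ — σ1 onset /m/, coda /∅/ ok; σ2 onset /t/, coda /∅/ ok → phonotactically legal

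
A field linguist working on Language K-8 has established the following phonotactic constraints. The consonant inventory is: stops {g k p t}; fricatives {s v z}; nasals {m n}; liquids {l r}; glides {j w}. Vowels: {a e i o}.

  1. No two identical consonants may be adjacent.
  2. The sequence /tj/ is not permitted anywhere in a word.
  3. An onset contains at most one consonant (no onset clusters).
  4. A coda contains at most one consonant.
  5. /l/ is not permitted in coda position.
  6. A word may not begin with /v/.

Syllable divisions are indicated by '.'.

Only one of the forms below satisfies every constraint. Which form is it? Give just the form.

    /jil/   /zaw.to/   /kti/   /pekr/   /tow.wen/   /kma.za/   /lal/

/jil/ — violates constraint 5: syllable 1 coda contains /l/ → illicit
/zaw.to/ — σ1 onset /z/, coda /w/ ok; σ2 onset /t/, coda /∅/ ok → licit
/kti/ — violates constraint 3: syllable 1 onset /kt/ has 2 consonants (> 1) → illicit
/pekr/ — violates constraint 4: syllable 1 coda /kr/ has 2 consonants (> 1) → illicit
/tow.wen/ — violates constraint 1: adjacent identical consonants /ww/ → illicit
/kma.za/ — violates constraint 3: syllable 1 onset /km/ has 2 consonants (> 1) → illicit
/lal/ — violates constraint 5: syllable 1 coda contains /l/ → illicit

/zaw.to/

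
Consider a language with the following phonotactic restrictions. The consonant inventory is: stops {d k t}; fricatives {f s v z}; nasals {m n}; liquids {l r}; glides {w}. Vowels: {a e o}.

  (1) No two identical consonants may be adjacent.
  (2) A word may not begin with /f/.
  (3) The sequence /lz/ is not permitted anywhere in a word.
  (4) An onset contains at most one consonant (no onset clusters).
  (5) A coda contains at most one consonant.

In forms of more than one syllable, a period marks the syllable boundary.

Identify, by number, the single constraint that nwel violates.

nwel: syllable 1 onset /nw/ has 2 consonants (> 1).
This is a violation of constraint 4: "An onset contains at most one consonant (no onset clusters)."
The remaining constraints (1, 2, 3, 5) are satisfied.

4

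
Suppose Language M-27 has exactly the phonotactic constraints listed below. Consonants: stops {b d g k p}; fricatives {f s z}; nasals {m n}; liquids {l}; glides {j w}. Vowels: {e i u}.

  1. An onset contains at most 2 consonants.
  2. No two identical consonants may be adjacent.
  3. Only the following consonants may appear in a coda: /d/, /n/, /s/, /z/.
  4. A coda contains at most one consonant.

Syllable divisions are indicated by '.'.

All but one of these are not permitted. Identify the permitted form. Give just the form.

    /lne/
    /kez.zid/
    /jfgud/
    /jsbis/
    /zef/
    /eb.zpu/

/lne/

/lne/ — σ1 onset /ln/ (2C), coda /∅/ ok → permitted
/kez.zid/ — violates constraint 2: adjacent identical consonants /zz/ → not permitted
/jfgud/ — violates constraint 1: syllable 1 onset /jfg/ has 3 consonants (> 2) → not permitted
/jsbis/ — violates constraint 1: syllable 1 onset /jsb/ has 3 consonants (> 2) → not permitted
/zef/ — violates constraint 3: syllable 1 coda contains /f/, which is not a licensed coda consonant → not permitted
/eb.zpu/ — violates constraint 3: syllable 1 coda contains /b/, which is not a licensed coda consonant → not permitted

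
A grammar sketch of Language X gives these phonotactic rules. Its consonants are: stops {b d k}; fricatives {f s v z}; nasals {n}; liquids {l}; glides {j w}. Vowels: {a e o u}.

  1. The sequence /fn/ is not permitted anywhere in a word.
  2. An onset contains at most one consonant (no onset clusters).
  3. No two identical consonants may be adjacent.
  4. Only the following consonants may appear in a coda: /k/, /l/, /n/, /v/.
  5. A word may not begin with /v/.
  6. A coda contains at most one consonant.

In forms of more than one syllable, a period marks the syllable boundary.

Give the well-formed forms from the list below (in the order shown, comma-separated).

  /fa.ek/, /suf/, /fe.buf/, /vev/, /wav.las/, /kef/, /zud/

/fa.ek/ — σ1 onset /f/, coda /∅/ ok; σ2 onset /∅/, coda /k/ ok → well-formed
/suf/ — violates constraint 4: syllable 1 coda contains /f/, which is not a licensed coda consonant → ill-formed
/fe.buf/ — violates constraint 4: syllable 2 coda contains /f/, which is not a licensed coda consonant → ill-formed
/vev/ — violates constraint 5: word begins with /v/ → ill-formed
/wav.las/ — violates constraint 4: syllable 2 coda contains /s/, which is not a licensed coda consonant → ill-formed
/kef/ — violates constraint 4: syllable 1 coda contains /f/, which is not a licensed coda consonant → ill-formed
/zud/ — violates constraint 4: syllable 1 coda contains /d/, which is not a licensed coda consonant → ill-formed

/fa.ek/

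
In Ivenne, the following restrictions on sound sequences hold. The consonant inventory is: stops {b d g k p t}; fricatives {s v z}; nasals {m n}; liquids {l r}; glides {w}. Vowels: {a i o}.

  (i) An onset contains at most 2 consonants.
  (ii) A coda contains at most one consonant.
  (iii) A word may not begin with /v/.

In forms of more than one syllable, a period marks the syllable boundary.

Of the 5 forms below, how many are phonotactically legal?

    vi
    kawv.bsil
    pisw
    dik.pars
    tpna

vi — violates constraint (iii): word begins with /v/ → phonotactically illegal
kawv.bsil — violates constraint (ii): syllable 1 coda /wv/ has 2 consonants (> 1) → phonotactically illegal
pisw — violates constraint (ii): syllable 1 coda /sw/ has 2 consonants (> 1) → phonotactically illegal
dik.pars — violates constraint (ii): syllable 2 coda /rs/ has 2 consonants (> 1) → phonotactically illegal
tpna — violates constraint (i): syllable 1 onset /tpn/ has 3 consonants (> 2) → phonotactically illegal
No form is phonotactically legal → 0.

0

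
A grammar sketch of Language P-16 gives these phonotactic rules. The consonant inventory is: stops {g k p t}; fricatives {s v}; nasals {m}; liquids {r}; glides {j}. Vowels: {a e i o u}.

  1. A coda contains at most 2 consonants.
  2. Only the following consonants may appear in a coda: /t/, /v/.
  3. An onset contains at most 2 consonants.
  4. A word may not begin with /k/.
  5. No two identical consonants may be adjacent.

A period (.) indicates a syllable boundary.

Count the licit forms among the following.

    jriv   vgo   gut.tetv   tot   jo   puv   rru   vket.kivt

jriv — σ1 onset /jr/ (2C), coda /v/ ok → licit
vgo — σ1 onset /vg/ (2C), coda /∅/ ok → licit
gut.tetv — violates constraint 5: adjacent identical consonants /tt/ → illicit
tot — σ1 onset /t/, coda /t/ ok → licit
jo — σ1 onset /j/, coda /∅/ ok → licit
puv — σ1 onset /p/, coda /v/ ok → licit
rru — violates constraint 5: adjacent identical consonants /rr/ → illicit
vket.kivt — σ1 onset /vk/ (2C), coda /t/ ok; σ2 onset /k/, coda /vt/ (2C) ok → licit
Licit: jriv, vgo, tot, jo, puv, vket.kivt → 6.

6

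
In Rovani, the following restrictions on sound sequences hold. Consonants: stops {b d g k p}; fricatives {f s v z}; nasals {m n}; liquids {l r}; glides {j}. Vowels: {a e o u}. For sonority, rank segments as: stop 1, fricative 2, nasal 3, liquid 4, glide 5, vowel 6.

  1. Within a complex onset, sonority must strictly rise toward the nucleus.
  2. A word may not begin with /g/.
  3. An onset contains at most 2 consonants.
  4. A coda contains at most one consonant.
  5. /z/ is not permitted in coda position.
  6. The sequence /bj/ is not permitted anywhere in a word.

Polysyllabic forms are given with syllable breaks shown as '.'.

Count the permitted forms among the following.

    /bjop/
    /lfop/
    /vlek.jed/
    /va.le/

/bjop/ — violates constraint 6: contains banned sequence /bj/ → not permitted
/lfop/ — violates constraint 1: syllable 1 onset /lf/: /l/ (liquid, 4) → /f/ (fricative, 2) does not rise → not permitted
/vlek.jed/ — σ1 onset /vl/ (2→4 rises), coda /k/ ok; σ2 onset /j/, coda /d/ ok → permitted
/va.le/ — σ1 onset /v/, coda /∅/ ok; σ2 onset /l/, coda /∅/ ok → permitted
Permitted: /vlek.jed/, /va.le/ → 2.

2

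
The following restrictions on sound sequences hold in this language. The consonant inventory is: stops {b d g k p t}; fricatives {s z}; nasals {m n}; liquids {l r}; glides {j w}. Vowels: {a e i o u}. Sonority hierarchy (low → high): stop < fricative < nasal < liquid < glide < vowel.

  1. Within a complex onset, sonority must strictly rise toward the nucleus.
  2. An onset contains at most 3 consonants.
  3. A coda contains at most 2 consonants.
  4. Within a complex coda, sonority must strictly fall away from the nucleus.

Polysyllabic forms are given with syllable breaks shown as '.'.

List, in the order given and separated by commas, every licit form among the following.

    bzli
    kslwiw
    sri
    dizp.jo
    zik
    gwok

bzli, sri, dizp.jo, zik, gwok

bzli — σ1 onset /bzl/ (1→2→4 rises), coda /∅/ ok → licit
kslwiw — violates constraint 2: syllable 1 onset /kslw/ has 4 consonants (> 3) → illicit
sri — σ1 onset /sr/ (2→4 rises), coda /∅/ ok → licit
dizp.jo — σ1 onset /d/, coda /zp/ (2→1 falls) ok; σ2 onset /j/, coda /∅/ ok → licit
zik — σ1 onset /z/, coda /k/ ok → licit
gwok — σ1 onset /gw/ (1→5 rises), coda /k/ ok → licit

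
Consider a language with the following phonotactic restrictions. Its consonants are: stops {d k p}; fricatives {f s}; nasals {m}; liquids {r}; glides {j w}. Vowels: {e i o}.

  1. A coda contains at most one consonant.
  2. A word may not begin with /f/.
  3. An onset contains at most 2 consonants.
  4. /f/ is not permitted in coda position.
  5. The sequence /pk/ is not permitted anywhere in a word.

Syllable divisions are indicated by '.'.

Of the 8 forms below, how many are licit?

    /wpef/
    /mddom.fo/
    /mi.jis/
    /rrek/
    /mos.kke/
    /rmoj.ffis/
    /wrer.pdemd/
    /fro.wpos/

4

/wpef/ — violates constraint 4: syllable 1 coda contains /f/ → illicit
/mddom.fo/ — violates constraint 3: syllable 1 onset /mdd/ has 3 consonants (> 2) → illicit
/mi.jis/ — σ1 onset /m/, coda /∅/ ok; σ2 onset /j/, coda /s/ ok → licit
/rrek/ — σ1 onset /rr/ (2C), coda /k/ ok → licit
/mos.kke/ — σ1 onset /m/, coda /s/ ok; σ2 onset /kk/ (2C), coda /∅/ ok → licit
/rmoj.ffis/ — σ1 onset /rm/ (2C), coda /j/ ok; σ2 onset /ff/ (2C), coda /s/ ok → licit
/wrer.pdemd/ — violates constraint 1: syllable 2 coda /md/ has 2 consonants (> 1) → illicit
/fro.wpos/ — violates constraint 2: word begins with /f/ → illicit
Licit: /mi.jis/, /rrek/, /mos.kke/, /rmoj.ffis/ → 4.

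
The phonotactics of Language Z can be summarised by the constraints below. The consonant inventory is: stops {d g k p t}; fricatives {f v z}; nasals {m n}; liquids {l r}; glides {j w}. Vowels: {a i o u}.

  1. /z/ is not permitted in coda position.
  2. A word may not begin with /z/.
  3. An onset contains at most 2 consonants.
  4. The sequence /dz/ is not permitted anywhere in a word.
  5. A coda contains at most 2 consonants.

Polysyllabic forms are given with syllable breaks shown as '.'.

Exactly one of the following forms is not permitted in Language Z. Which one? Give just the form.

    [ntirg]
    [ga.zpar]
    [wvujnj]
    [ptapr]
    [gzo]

[ntirg] — σ1 onset /nt/ (2C), coda /rg/ (2C) ok → permitted
[ga.zpar] — σ1 onset /g/, coda /∅/ ok; σ2 onset /zp/ (2C), coda /r/ ok → permitted
[wvujnj] — violates constraint 5: syllable 1 coda /jnj/ has 3 consonants (> 2) → not permitted
[ptapr] — σ1 onset /pt/ (2C), coda /pr/ (2C) ok → permitted
[gzo] — σ1 onset /gz/ (2C), coda /∅/ ok → permitted

[wvujnj]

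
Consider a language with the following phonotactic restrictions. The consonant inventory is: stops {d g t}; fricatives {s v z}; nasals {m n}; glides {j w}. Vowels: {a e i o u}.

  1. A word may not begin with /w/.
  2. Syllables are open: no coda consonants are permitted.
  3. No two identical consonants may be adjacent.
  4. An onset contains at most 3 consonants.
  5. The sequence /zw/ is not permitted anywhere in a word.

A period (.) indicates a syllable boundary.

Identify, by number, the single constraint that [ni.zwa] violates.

5

[ni.zwa]: contains banned sequence /zw/.
This is a violation of constraint 5: "The sequence /zw/ is not permitted anywhere in a word."
The remaining constraints (1, 2, 3, 4) are satisfied.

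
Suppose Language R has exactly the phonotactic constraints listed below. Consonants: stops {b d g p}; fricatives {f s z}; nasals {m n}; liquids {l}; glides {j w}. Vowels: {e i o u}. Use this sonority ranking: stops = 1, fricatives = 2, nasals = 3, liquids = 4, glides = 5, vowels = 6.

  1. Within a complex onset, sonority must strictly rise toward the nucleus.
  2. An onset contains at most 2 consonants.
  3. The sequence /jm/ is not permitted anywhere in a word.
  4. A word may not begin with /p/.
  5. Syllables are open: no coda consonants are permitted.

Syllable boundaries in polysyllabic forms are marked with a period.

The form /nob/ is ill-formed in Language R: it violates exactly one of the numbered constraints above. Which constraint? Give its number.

/nob/: syllable 1 coda /b/ has 1 consonant (> 0).
This is a violation of constraint 5: "Syllables are open: no coda consonants are permitted."
The remaining constraints (1, 2, 3, 4) are satisfied.

5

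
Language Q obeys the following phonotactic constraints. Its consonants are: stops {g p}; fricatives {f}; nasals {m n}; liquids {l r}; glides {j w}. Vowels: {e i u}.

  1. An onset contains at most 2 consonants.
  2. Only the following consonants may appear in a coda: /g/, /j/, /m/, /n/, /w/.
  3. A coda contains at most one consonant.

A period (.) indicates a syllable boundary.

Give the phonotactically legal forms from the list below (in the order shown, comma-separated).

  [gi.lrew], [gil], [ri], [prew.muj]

[gi.lrew], [ri], [prew.muj]

[gi.lrew] — σ1 onset /g/, coda /∅/ ok; σ2 onset /lr/ (2C), coda /w/ ok → phonotactically legal
[gil] — violates constraint 2: syllable 1 coda contains /l/, which is not a licensed coda consonant → phonotactically illegal
[ri] — σ1 onset /r/, coda /∅/ ok → phonotactically legal
[prew.muj] — σ1 onset /pr/ (2C), coda /w/ ok; σ2 onset /m/, coda /j/ ok → phonotactically legal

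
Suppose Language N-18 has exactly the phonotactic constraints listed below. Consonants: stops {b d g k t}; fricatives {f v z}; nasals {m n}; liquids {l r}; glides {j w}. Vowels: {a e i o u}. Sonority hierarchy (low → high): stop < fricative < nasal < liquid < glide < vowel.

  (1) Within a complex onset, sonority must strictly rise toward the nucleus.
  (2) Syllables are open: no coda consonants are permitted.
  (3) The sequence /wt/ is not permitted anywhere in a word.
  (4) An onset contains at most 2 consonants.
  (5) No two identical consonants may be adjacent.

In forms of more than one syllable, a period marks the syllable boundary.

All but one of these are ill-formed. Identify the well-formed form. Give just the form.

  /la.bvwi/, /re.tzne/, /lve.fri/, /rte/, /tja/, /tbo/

/la.bvwi/ — violates constraint 4: syllable 2 onset /bvw/ has 3 consonants (> 2) → ill-formed
/re.tzne/ — violates constraint 4: syllable 2 onset /tzn/ has 3 consonants (> 2) → ill-formed
/lve.fri/ — violates constraint 1: syllable 1 onset /lv/: /l/ (liquid, 4) → /v/ (fricative, 2) does not rise → ill-formed
/rte/ — violates constraint 1: syllable 1 onset /rt/: /r/ (liquid, 4) → /t/ (stop, 1) does not rise → ill-formed
/tja/ — σ1 onset /tj/ (1→5 rises), coda /∅/ ok → well-formed
/tbo/ — violates constraint 1: syllable 1 onset /tb/: /t/ (stop, 1) → /b/ (stop, 1) does not rise → ill-formed

/tja/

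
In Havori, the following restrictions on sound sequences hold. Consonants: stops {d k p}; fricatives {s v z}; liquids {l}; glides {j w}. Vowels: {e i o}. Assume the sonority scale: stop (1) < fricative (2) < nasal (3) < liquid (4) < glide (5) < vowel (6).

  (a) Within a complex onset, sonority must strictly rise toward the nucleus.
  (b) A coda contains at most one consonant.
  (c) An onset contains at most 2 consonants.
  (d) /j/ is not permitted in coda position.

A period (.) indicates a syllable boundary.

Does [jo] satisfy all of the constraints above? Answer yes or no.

yes

[jo] — σ1 onset /j/, coda /∅/ ok → licit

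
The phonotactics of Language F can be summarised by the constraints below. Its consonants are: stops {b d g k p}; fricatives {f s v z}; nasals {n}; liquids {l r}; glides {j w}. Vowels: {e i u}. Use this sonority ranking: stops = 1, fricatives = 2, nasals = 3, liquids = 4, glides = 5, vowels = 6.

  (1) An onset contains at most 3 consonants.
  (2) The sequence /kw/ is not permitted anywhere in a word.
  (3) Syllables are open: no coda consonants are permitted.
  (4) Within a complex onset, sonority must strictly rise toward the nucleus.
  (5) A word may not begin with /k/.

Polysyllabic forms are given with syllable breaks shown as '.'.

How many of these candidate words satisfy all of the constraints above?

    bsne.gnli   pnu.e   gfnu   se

bsne.gnli — σ1 onset /bsn/ (1→2→3 rises), coda /∅/ ok; σ2 onset /gnl/ (1→3→4 rises), coda /∅/ ok → phonotactically legal
pnu.e — σ1 onset /pn/ (1→3 rises), coda /∅/ ok; σ2 onset /∅/, coda /∅/ ok → phonotactically legal
gfnu — σ1 onset /gfn/ (1→2→3 rises), coda /∅/ ok → phonotactically legal
se — σ1 onset /s/, coda /∅/ ok → phonotactically legal
Phonotactically legal: bsne.gnli, pnu.e, gfnu, se → 4.

4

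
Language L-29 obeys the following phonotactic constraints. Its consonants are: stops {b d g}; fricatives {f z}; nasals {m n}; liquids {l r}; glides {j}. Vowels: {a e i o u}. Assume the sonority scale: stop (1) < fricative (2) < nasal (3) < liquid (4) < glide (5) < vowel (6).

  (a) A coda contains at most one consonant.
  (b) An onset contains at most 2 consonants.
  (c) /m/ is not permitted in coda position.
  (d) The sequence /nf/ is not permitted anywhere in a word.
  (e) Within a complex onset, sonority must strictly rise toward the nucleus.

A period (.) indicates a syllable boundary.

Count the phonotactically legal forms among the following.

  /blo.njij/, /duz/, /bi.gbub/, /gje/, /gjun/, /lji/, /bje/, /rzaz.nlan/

/blo.njij/ — σ1 onset /bl/ (1→4 rises), coda /∅/ ok; σ2 onset /nj/ (3→5 rises), coda /j/ ok → phonotactically legal
/duz/ — σ1 onset /d/, coda /z/ ok → phonotactically legal
/bi.gbub/ — violates constraint (e): syllable 2 onset /gb/: /g/ (stop, 1) → /b/ (stop, 1) does not rise → phonotactically illegal
/gje/ — σ1 onset /gj/ (1→5 rises), coda /∅/ ok → phonotactically legal
/gjun/ — σ1 onset /gj/ (1→5 rises), coda /n/ ok → phonotactically legal
/lji/ — σ1 onset /lj/ (4→5 rises), coda /∅/ ok → phonotactically legal
/bje/ — σ1 onset /bj/ (1→5 rises), coda /∅/ ok → phonotactically legal
/rzaz.nlan/ — violates constraint (e): syllable 1 onset /rz/: /r/ (liquid, 4) → /z/ (fricative, 2) does not rise → phonotactically illegal
Phonotactically legal: /blo.njij/, /duz/, /gje/, /gjun/, /lji/, /bje/ → 6.

6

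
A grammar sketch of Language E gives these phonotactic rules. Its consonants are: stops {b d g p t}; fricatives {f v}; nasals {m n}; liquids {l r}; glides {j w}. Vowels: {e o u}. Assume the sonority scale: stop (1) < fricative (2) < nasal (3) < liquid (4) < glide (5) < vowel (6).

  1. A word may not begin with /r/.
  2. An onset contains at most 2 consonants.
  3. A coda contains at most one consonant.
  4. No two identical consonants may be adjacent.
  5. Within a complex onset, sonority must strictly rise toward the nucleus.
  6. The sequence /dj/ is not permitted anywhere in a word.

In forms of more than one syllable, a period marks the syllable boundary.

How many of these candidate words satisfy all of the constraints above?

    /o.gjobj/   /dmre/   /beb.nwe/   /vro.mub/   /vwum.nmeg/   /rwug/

/o.gjobj/ — violates constraint 3: syllable 2 coda /bj/ has 2 consonants (> 1) → illicit
/dmre/ — violates constraint 2: syllable 1 onset /dmr/ has 3 consonants (> 2) → illicit
/beb.nwe/ — σ1 onset /b/, coda /b/ ok; σ2 onset /nw/ (3→5 rises), coda /∅/ ok → licit
/vro.mub/ — σ1 onset /vr/ (2→4 rises), coda /∅/ ok; σ2 onset /m/, coda /b/ ok → licit
/vwum.nmeg/ — violates constraint 5: syllable 2 onset /nm/: /n/ (nasal, 3) → /m/ (nasal, 3) does not rise → illicit
/rwug/ — violates constraint 1: word begins with /r/ → illicit
Licit: /beb.nwe/, /vro.mub/ → 2.

2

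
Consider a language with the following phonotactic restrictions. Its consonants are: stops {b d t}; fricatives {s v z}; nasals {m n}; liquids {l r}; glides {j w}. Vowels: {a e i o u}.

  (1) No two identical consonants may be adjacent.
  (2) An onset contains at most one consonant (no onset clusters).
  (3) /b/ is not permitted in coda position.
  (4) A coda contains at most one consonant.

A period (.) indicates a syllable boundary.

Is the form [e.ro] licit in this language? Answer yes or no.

yes

[e.ro] — σ1 onset /∅/, coda /∅/ ok; σ2 onset /r/, coda /∅/ ok → licit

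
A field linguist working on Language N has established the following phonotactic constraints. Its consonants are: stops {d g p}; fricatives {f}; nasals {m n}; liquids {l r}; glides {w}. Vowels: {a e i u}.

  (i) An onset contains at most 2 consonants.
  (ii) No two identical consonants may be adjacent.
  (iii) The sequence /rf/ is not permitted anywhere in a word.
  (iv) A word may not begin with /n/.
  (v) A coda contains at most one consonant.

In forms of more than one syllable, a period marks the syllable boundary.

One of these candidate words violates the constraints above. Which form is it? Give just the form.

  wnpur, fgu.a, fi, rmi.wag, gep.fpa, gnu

wnpur

wnpur — violates constraint (i): syllable 1 onset /wnp/ has 3 consonants (> 2) → ill-formed
fgu.a — σ1 onset /fg/ (2C), coda /∅/ ok; σ2 onset /∅/, coda /∅/ ok → well-formed
fi — σ1 onset /f/, coda /∅/ ok → well-formed
rmi.wag — σ1 onset /rm/ (2C), coda /∅/ ok; σ2 onset /w/, coda /g/ ok → well-formed
gep.fpa — σ1 onset /g/, coda /p/ ok; σ2 onset /fp/ (2C), coda /∅/ ok → well-formed
gnu — σ1 onset /gn/ (2C), coda /∅/ ok → well-formed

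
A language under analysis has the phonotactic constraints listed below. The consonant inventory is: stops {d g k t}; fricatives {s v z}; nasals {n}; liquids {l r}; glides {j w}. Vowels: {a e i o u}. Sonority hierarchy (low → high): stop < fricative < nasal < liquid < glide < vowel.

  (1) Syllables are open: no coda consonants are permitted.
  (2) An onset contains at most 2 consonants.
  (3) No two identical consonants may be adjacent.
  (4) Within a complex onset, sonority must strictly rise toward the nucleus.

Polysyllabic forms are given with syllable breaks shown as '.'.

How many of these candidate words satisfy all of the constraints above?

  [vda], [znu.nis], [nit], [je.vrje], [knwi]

0

[vda] — violates constraint 4: syllable 1 onset /vd/: /v/ (fricative, 2) → /d/ (stop, 1) does not rise → illicit
[znu.nis] — violates constraint 1: syllable 2 coda /s/ has 1 consonant (> 0) → illicit
[nit] — violates constraint 1: syllable 1 coda /t/ has 1 consonant (> 0) → illicit
[je.vrje] — violates constraint 2: syllable 2 onset /vrj/ has 3 consonants (> 2) → illicit
[knwi] — violates constraint 2: syllable 1 onset /knw/ has 3 consonants (> 2) → illicit
No form is licit → 0.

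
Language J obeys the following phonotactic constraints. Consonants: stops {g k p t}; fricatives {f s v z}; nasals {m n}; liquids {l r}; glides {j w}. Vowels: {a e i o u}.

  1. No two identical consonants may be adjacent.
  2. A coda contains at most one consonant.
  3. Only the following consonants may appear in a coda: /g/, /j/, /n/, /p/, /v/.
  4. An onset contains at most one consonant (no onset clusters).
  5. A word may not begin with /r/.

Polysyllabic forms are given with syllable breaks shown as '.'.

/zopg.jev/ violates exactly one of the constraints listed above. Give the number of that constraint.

/zopg.jev/: syllable 1 coda /pg/ has 2 consonants (> 1).
This is a violation of constraint 2: "A coda contains at most one consonant."
The remaining constraints (1, 3, 4, 5) are satisfied.

2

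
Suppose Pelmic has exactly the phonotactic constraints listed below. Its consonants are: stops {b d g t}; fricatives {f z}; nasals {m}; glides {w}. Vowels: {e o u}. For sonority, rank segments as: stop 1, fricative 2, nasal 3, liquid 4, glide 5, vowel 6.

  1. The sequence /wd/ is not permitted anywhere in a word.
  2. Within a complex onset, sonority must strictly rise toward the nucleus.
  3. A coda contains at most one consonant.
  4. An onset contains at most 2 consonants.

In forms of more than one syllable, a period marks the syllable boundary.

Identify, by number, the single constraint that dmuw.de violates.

1

dmuw.de: contains banned sequence /wd/.
This is a violation of constraint 1: "The sequence /wd/ is not permitted anywhere in a word."
The remaining constraints (2, 3, 4) are satisfied.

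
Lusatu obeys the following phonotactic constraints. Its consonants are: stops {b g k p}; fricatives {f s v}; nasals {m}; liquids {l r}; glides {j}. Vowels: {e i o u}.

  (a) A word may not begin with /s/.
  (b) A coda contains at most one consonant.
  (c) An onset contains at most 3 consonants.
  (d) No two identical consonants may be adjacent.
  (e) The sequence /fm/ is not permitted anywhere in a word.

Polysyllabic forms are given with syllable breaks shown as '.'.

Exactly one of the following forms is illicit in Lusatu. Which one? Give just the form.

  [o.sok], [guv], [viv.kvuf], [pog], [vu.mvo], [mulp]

[mulp]

[o.sok] — σ1 onset /∅/, coda /∅/ ok; σ2 onset /s/, coda /k/ ok → licit
[guv] — σ1 onset /g/, coda /v/ ok → licit
[viv.kvuf] — σ1 onset /v/, coda /v/ ok; σ2 onset /kv/ (2C), coda /f/ ok → licit
[pog] — σ1 onset /p/, coda /g/ ok → licit
[vu.mvo] — σ1 onset /v/, coda /∅/ ok; σ2 onset /mv/ (2C), coda /∅/ ok → licit
[mulp] — violates constraint (b): syllable 1 coda /lp/ has 2 consonants (> 1) → illicit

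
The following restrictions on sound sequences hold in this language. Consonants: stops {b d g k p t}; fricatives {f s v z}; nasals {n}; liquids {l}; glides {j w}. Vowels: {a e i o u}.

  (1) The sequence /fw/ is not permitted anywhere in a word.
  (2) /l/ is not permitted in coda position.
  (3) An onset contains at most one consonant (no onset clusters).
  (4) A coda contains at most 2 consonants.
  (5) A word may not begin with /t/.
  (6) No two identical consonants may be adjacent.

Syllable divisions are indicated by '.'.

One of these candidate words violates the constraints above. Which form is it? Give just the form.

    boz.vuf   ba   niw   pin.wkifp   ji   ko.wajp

pin.wkifp

boz.vuf — σ1 onset /b/, coda /z/ ok; σ2 onset /v/, coda /f/ ok → phonotactically legal
ba — σ1 onset /b/, coda /∅/ ok → phonotactically legal
niw — σ1 onset /n/, coda /w/ ok → phonotactically legal
pin.wkifp — violates constraint 3: syllable 2 onset /wk/ has 2 consonants (> 1) → phonotactically illegal
ji — σ1 onset /j/, coda /∅/ ok → phonotactically legal
ko.wajp — σ1 onset /k/, coda /∅/ ok; σ2 onset /w/, coda /jp/ (2C) ok → phonotactically legal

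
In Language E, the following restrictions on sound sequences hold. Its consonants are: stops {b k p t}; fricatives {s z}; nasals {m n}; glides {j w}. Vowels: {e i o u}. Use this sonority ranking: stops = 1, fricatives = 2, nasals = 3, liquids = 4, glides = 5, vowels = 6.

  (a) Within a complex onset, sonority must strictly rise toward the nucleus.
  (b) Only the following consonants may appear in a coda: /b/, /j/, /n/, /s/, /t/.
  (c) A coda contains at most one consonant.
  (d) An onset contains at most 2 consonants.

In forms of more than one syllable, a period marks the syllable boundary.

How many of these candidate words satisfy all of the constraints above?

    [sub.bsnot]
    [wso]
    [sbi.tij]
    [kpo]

[sub.bsnot] — violates constraint (d): syllable 2 onset /bsn/ has 3 consonants (> 2) → illicit
[wso] — violates constraint (a): syllable 1 onset /ws/: /w/ (glide, 5) → /s/ (fricative, 2) does not rise → illicit
[sbi.tij] — violates constraint (a): syllable 1 onset /sb/: /s/ (fricative, 2) → /b/ (stop, 1) does not rise → illicit
[kpo] — violates constraint (a): syllable 1 onset /kp/: /k/ (stop, 1) → /p/ (stop, 1) does not rise → illicit
No form is licit → 0.

0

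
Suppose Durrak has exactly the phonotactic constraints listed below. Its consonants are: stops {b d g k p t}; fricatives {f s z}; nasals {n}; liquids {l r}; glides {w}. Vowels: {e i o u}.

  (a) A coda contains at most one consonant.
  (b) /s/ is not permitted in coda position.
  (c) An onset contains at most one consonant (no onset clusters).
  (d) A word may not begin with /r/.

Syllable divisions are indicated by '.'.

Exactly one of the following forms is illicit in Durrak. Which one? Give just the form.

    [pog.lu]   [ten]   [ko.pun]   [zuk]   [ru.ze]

[pog.lu] — σ1 onset /p/, coda /g/ ok; σ2 onset /l/, coda /∅/ ok → licit
[ten] — σ1 onset /t/, coda /n/ ok → licit
[ko.pun] — σ1 onset /k/, coda /∅/ ok; σ2 onset /p/, coda /n/ ok → licit
[zuk] — σ1 onset /z/, coda /k/ ok → licit
[ru.ze] — violates constraint (d): word begins with /r/ → illicit

[ru.ze]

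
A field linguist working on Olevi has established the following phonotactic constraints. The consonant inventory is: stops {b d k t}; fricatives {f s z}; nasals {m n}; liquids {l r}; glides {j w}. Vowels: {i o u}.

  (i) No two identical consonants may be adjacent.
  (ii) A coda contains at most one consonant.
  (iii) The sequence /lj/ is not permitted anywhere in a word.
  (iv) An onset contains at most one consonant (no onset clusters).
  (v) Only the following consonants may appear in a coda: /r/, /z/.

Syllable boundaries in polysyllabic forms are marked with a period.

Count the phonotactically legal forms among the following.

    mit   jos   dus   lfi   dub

0

mit — violates constraint (v): syllable 1 coda contains /t/, which is not a licensed coda consonant → phonotactically illegal
jos — violates constraint (v): syllable 1 coda contains /s/, which is not a licensed coda consonant → phonotactically illegal
dus — violates constraint (v): syllable 1 coda contains /s/, which is not a licensed coda consonant → phonotactically illegal
lfi — violates constraint (iv): syllable 1 onset /lf/ has 2 consonants (> 1) → phonotactically illegal
dub — violates constraint (v): syllable 1 coda contains /b/, which is not a licensed coda consonant → phonotactically illegal
No form is phonotactically legal → 0.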